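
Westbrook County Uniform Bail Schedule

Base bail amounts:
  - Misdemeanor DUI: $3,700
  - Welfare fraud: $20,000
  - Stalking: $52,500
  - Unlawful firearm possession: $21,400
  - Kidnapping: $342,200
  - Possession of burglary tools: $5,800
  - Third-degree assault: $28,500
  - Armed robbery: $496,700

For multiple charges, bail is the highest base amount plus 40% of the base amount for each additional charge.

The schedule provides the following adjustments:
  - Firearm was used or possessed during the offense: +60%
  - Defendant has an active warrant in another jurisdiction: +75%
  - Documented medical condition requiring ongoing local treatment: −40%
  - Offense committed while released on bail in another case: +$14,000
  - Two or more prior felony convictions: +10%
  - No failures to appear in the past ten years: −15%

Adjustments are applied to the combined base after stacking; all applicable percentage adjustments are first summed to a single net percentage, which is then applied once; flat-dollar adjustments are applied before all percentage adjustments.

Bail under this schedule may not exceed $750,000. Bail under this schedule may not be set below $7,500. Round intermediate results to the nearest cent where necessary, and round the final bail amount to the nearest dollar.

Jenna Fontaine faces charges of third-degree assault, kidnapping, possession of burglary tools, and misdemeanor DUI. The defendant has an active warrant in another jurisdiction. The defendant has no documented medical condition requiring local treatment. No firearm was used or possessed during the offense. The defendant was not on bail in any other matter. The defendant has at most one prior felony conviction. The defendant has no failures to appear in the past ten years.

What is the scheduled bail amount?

Base amounts from the schedule: third-degree assault $28,500; kidnapping $342,200; possession of burglary tools $5,800; misdemeanor DUI $3,700.
Stacking rule: highest base plus 40% of each additional charge. Highest is kidnapping at $342,200. Additional: $28,500 × 40% = $11,400; $5,800 × 40% = $2,320; $3,700 × 40% = $1,480. Combined base = $342,200 + $15,200 = $357,400.
Net percentage adjustment: +75% −15% = +60%. $357,400 × 1.6 = $571,840.
$571,840 is within the $750,000 maximum.
$571,840 is at or above the $7,500 minimum.

$571,840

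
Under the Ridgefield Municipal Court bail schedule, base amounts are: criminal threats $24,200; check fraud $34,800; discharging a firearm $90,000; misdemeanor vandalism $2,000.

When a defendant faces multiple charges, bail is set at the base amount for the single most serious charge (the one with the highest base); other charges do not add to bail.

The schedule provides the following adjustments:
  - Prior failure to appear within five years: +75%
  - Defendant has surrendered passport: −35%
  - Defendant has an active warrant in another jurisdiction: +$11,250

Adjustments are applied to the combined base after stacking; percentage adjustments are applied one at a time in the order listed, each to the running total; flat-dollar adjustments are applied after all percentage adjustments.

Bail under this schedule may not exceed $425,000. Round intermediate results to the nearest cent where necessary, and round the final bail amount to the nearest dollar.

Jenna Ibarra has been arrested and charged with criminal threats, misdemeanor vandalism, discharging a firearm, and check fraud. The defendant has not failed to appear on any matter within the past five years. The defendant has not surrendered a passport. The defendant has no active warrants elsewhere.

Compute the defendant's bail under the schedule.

$90,000

Base amounts from the schedule: criminal threats $24,200; misdemeanor vandalism $2,000; discharging a firearm $90,000; check fraud $34,800.
Stacking rule: use the highest base only. Highest is discharging a firearm at $90,000. Combined base = $90,000.
No adjustment factors apply to this defendant.
$90,000 is within the $425,000 maximum.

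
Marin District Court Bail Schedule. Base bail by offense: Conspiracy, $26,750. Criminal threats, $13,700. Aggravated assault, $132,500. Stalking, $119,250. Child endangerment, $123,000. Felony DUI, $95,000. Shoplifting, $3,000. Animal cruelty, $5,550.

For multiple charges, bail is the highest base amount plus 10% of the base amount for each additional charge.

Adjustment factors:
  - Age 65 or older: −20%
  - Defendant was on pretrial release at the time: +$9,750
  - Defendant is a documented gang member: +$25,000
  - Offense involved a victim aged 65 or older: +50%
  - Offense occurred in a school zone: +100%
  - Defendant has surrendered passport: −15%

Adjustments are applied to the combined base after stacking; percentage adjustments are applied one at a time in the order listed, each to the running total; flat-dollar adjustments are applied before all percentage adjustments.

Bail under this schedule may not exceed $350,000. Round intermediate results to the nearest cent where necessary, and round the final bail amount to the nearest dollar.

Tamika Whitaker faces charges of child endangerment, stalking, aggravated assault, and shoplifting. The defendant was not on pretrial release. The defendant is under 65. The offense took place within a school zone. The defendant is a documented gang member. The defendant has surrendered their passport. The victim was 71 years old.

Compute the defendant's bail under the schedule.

Base amounts from the schedule: child endangerment $123,000; stalking $119,250; aggravated assault $132,500; shoplifting $3,000.
Stacking rule: highest base plus 10% of each additional charge. Highest is aggravated assault at $132,500. Additional: $123,000 × 10% = $12,300; $119,250 × 10% = $11,925; $3,000 × 10% = $300. Combined base = $132,500 + $24,525 = $157,025.
Defendant is a documented gang member (+$25,000 flat): $157,025 + $25,000 = $182,025.
Offense involved a victim aged 65 or older (+50%): $182,025 × 1.5 = $273,037.50.
Offense occurred in a school zone (+100%): $273,037.50 × 2 = $546,075.
Defendant has surrendered passport (−15%): $546,075 × 0.85 = $464,163.75.
Result $464,163.75 exceeds the maximum of $350,000; bail is capped at $350,000.

$350,000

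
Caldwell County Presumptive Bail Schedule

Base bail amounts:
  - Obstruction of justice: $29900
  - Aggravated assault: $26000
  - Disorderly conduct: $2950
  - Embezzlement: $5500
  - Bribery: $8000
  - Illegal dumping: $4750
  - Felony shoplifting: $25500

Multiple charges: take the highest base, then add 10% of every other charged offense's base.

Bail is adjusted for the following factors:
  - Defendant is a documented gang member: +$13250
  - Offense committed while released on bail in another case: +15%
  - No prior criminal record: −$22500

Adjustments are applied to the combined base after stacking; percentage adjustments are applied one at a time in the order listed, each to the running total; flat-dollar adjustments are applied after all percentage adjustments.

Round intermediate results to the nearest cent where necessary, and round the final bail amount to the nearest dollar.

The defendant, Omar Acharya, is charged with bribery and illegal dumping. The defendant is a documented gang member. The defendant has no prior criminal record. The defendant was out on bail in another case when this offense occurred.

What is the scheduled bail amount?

$496

Base amounts from the schedule: bribery $8000; illegal dumping $4750.
Stacking rule: highest base plus 10% of each additional charge. Highest is bribery at $8000. Additional: $4750 × 10% = $475. Combined base = $8000 + $475 = $8475.
Offense committed while released on bail in another case (+15%): $8475 × 1.15 = $9746.25.
Defendant is a documented gang member (+$13250 flat): $9746.25 + $13250 = $22996.25.
No prior criminal record (−$22500 flat): $22996.25 − $22500 = $496.25.
Rounded to the nearest dollar: $496.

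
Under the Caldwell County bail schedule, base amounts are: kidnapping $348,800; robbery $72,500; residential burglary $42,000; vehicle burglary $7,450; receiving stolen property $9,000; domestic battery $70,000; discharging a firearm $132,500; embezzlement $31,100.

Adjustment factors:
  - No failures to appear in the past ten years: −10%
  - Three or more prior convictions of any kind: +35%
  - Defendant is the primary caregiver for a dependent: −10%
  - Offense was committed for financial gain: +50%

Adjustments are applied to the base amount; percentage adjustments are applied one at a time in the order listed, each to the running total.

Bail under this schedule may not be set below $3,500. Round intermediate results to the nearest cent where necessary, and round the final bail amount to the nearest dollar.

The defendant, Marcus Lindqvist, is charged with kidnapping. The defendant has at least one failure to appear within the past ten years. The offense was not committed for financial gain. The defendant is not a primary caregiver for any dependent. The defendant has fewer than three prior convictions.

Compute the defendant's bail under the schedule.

Base amounts from the schedule: kidnapping $348,800.
Single charge. Combined base = $348,800.
No adjustment factors apply to this defendant.
$348,800 is at or above the $3,500 minimum.

$348,800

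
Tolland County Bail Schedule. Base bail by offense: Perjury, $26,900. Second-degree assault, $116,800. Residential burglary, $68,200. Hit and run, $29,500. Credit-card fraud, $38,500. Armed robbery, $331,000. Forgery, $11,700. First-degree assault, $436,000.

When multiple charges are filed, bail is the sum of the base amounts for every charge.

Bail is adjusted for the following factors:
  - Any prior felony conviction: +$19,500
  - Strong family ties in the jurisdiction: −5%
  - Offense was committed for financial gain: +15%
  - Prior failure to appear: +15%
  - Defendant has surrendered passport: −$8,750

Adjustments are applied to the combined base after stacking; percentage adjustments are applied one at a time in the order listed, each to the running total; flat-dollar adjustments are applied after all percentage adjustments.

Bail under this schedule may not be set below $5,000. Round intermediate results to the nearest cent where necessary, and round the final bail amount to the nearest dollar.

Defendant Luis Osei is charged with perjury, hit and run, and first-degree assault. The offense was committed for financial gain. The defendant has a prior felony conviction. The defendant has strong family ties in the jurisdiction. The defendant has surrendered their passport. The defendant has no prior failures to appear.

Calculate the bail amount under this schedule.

Base amounts from the schedule: perjury $26,900; hit and run $29,500; first-degree assault $436,000.
Stacking rule: sum of all bases. $26,900 + $29,500 + $436,000 = $492,400.
Strong family ties in the jurisdiction (−5%): $492,400 × 0.95 = $467,780.
Offense was committed for financial gain (+15%): $467,780 × 1.15 = $537,947.
Any prior felony conviction (+$19,500 flat): $537,947 + $19,500 = $557,447.
Defendant has surrendered passport (−$8,750 flat): $557,447 − $8,750 = $548,697.
$548,697 is at or above the $5,000 minimum.

$548,697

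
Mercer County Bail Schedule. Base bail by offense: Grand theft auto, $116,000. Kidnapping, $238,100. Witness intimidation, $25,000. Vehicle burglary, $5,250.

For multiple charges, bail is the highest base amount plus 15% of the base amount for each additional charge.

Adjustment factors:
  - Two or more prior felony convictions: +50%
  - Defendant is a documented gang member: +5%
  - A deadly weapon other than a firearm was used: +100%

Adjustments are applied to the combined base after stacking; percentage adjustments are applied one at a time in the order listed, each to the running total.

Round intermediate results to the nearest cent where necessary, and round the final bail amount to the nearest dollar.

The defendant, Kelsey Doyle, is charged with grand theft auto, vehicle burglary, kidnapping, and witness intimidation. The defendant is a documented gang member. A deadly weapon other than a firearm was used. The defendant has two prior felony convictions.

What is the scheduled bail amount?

$819,118

Base amounts from the schedule: grand theft auto $116,000; vehicle burglary $5,250; kidnapping $238,100; witness intimidation $25,000.
Stacking rule: highest base plus 15% of each additional charge. Highest is kidnapping at $238,100. Additional: $116,000 × 15% = $17,400; $5,250 × 15% = $787.50; $25,000 × 15% = $3,750. Combined base = $238,100 + $21,937.50 = $260,037.50.
Two or more prior felony convictions (+50%): $260,037.50 × 1.5 = $390,056.25.
Defendant is a documented gang member (+5%): $390,056.25 × 1.05 = $409,559.06.
A deadly weapon other than a firearm was used (+100%): $409,559.06 × 2 = $819,118.12.
Rounded to the nearest dollar: $819,118.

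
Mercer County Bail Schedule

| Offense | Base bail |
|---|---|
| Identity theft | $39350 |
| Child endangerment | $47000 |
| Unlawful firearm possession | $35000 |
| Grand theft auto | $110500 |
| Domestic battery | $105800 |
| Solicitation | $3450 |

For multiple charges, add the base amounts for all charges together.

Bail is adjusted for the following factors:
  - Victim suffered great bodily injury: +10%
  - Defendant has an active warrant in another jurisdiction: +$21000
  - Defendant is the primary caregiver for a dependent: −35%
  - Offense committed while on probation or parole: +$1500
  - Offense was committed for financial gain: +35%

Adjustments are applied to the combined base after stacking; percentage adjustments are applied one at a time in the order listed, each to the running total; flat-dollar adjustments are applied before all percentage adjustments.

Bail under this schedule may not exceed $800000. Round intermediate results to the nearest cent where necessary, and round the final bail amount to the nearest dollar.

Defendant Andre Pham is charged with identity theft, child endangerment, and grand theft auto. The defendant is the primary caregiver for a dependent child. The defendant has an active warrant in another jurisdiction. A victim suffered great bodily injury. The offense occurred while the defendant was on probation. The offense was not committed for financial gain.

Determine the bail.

$156835

Base amounts from the schedule: identity theft $39350; child endangerment $47000; grand theft auto $110500.
Stacking rule: sum of all bases. $39350 + $47000 + $110500 = $196850.
Defendant has an active warrant in another jurisdiction (+$21000 flat): $196850 + $21000 = $217850.
Offense committed while on probation or parole (+$1500 flat): $217850 + $1500 = $219350.
Victim suffered great bodily injury (+10%): $219350 × 1.1 = $241285.
Defendant is the primary caregiver for a dependent (−35%): $241285 × 0.65 = $156835.25.
$156835.25 is within the $800000 maximum.
Rounded to the nearest dollar: $156835.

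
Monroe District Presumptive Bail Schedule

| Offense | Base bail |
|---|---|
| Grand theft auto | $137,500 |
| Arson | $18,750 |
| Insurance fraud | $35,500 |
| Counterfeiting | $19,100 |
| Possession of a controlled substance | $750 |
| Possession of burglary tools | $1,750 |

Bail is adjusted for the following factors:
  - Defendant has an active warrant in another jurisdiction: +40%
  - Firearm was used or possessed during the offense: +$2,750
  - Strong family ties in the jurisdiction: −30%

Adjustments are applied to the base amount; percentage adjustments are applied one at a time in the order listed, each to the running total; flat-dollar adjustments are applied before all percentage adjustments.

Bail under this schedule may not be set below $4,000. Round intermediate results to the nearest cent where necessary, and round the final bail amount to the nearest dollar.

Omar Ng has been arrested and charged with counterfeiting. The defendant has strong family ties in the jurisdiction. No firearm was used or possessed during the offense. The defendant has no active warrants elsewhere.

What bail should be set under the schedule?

Base amounts from the schedule: counterfeiting $19,100.
Single charge. Combined base = $19,100.
Strong family ties in the jurisdiction (−30%): $19,100 × 0.7 = $13,370.
$13,370 is at or above the $4,000 minimum.

$13,370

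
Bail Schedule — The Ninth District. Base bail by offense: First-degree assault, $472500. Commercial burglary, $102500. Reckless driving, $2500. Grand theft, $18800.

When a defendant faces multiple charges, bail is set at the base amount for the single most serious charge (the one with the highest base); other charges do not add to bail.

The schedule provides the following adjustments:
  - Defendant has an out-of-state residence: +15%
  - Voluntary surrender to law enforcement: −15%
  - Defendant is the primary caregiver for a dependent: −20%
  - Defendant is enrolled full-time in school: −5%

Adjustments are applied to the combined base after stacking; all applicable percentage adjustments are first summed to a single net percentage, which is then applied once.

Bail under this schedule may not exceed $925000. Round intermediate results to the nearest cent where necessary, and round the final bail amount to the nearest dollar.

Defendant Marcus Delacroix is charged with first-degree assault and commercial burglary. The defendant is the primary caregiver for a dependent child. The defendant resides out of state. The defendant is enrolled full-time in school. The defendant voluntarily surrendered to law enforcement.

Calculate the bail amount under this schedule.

Base amounts from the schedule: first-degree assault $472500; commercial burglary $102500.
Stacking rule: use the highest base only. Highest is first-degree assault at $472500. Combined base = $472500.
Net percentage adjustment: +15% −15% −20% −5% = −25%. $472500 × 0.75 = $354375.
$354375 is within the $925000 maximum.

$354375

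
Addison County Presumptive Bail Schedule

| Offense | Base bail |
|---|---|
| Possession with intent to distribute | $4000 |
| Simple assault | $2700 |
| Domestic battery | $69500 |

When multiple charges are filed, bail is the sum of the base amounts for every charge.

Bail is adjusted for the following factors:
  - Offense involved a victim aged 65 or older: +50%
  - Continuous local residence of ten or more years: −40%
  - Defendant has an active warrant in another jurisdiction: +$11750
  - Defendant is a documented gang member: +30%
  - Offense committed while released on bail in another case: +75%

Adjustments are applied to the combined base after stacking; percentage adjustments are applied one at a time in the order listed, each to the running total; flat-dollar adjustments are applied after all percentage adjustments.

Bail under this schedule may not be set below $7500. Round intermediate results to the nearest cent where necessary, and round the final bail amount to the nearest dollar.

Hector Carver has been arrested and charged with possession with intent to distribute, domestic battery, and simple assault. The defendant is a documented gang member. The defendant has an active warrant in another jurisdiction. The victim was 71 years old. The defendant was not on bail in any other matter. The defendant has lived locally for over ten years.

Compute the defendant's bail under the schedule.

$100904

Base amounts from the schedule: possession with intent to distribute $4000; domestic battery $69500; simple assault $2700.
Stacking rule: sum of all bases. $4000 + $69500 + $2700 = $76200.
Offense involved a victim aged 65 or older (+50%): $76200 × 1.5 = $114300.
Continuous local residence of ten or more years (−40%): $114300 × 0.6 = $68580.
Defendant is a documented gang member (+30%): $68580 × 1.3 = $89154.
Defendant has an active warrant in another jurisdiction (+$11750 flat): $89154 + $11750 = $100904.
$100904 is at or above the $7500 minimum.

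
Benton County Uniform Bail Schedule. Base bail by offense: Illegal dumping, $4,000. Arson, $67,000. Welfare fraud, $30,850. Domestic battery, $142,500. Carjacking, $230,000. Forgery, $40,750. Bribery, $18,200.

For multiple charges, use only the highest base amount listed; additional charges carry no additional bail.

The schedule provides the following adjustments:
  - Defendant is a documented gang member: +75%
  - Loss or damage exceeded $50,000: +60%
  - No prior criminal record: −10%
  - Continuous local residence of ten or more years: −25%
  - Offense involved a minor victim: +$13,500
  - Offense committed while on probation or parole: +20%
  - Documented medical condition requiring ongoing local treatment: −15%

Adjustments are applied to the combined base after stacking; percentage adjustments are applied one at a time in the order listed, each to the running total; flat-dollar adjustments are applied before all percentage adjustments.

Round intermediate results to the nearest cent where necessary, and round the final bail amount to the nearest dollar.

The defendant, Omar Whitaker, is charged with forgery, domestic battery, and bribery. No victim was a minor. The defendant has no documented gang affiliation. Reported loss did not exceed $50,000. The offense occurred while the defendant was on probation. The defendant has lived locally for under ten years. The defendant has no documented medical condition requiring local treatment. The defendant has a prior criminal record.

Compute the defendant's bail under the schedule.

Base amounts from the schedule: forgery $40,750; domestic battery $142,500; bribery $18,200.
Stacking rule: use the highest base only. Highest is domestic battery at $142,500. Combined base = $142,500.
Offense committed while on probation or parole (+20%): $142,500 × 1.2 = $171,000.

$171,000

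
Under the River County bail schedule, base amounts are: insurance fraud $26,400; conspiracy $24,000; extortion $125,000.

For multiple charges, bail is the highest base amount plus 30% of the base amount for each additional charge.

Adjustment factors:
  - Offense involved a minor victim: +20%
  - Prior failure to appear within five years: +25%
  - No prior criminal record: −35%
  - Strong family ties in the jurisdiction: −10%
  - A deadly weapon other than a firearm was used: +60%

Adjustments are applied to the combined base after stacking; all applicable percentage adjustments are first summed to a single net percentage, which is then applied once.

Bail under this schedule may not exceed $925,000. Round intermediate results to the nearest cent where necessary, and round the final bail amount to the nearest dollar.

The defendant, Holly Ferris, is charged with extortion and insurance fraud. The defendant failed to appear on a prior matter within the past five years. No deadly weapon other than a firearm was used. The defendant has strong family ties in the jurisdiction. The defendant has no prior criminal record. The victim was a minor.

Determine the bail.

Base amounts from the schedule: extortion $125,000; insurance fraud $26,400.
Stacking rule: highest base plus 30% of each additional charge. Highest is extortion at $125,000. Additional: $26,400 × 30% = $7,920. Combined base = $125,000 + $7,920 = $132,920.
Net percentage adjustment: +20% +25% −35% −10% = +0%. $132,920 × 1 = $132,920.
$132,920 is within the $925,000 maximum.

$132,920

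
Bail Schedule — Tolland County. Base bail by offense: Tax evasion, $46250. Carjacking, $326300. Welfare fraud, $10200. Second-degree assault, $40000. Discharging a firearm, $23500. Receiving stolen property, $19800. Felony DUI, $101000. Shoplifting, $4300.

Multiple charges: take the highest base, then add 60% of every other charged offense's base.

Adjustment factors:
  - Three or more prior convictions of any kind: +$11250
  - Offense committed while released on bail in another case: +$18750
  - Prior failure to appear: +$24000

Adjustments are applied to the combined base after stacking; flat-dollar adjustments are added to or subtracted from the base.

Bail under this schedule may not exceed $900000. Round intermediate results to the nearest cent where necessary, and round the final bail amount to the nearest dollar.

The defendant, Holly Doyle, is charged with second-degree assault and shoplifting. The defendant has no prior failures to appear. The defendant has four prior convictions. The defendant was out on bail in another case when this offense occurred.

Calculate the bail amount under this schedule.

Base amounts from the schedule: second-degree assault $40000; shoplifting $4300.
Stacking rule: highest base plus 60% of each additional charge. Highest is second-degree assault at $40000. Additional: $4300 × 60% = $2580. Combined base = $40000 + $2580 = $42580.
Three or more prior convictions of any kind (+$11250 flat): $42580 + $11250 = $53830.
Offense committed while released on bail in another case (+$18750 flat): $53830 + $18750 = $72580.
$72580 is within the $900000 maximum.

$72580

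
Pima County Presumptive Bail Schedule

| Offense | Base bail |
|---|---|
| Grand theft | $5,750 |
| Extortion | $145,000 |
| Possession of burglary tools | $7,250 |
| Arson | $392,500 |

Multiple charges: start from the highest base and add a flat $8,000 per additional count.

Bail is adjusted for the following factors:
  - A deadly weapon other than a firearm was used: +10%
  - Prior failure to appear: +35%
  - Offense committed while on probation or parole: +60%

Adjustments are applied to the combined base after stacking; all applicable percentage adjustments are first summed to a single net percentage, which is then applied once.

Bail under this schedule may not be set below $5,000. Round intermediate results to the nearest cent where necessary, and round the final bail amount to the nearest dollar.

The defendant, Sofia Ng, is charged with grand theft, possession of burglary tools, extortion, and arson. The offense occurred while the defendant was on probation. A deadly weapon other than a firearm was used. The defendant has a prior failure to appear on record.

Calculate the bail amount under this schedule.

$853,825

Base amounts from the schedule: grand theft $5,750; possession of burglary tools $7,250; extortion $145,000; arson $392,500.
Stacking rule: highest base plus $8,000 per additional charge. Highest is arson at $392,500; 3 additional charges → +$24,000. Combined base = $416,500.
Net percentage adjustment: +10% +35% +60% = +105%. $416,500 × 2.05 = $853,825.
$853,825 is at or above the $5,000 minimum.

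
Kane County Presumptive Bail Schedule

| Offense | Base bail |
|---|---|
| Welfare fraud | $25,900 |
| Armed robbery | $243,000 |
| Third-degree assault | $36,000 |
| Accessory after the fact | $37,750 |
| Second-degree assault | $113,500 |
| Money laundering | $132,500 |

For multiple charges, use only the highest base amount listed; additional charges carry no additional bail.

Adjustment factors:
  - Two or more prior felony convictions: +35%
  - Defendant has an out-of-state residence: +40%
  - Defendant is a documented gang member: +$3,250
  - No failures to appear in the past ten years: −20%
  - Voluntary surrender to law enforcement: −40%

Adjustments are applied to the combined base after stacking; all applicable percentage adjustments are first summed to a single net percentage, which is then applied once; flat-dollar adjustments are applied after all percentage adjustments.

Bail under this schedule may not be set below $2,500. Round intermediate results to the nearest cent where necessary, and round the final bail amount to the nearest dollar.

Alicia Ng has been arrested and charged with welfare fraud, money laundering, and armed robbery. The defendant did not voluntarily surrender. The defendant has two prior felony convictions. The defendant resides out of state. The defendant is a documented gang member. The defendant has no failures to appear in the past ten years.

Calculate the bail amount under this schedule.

$379,900

Base amounts from the schedule: welfare fraud $25,900; money laundering $132,500; armed robbery $243,000.
Stacking rule: use the highest base only. Highest is armed robbery at $243,000. Combined base = $243,000.
Net percentage adjustment: +35% +40% −20% = +55%. $243,000 × 1.55 = $376,650.
Defendant is a documented gang member (+$3,250 flat): $376,650 + $3,250 = $379,900.
$379,900 is at or above the $2,500 minimum.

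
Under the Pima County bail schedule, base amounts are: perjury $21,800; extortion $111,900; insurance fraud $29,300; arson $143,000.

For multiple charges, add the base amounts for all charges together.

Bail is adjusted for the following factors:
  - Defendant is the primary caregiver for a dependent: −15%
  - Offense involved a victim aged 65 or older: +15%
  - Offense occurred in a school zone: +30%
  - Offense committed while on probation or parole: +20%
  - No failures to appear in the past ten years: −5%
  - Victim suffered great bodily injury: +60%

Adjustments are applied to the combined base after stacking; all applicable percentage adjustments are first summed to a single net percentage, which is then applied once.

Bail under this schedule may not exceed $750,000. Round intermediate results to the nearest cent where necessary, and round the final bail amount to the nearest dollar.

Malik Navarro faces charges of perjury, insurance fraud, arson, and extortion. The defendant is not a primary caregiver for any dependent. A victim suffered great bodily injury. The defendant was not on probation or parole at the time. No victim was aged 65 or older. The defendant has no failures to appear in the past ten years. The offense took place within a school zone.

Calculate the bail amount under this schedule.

$566,100

Base amounts from the schedule: perjury $21,800; insurance fraud $29,300; arson $143,000; extortion $111,900.
Stacking rule: sum of all bases. $21,800 + $29,300 + $143,000 + $111,900 = $306,000.
Net percentage adjustment: +30% −5% +60% = +85%. $306,000 × 1.85 = $566,100.
$566,100 is within the $750,000 maximum.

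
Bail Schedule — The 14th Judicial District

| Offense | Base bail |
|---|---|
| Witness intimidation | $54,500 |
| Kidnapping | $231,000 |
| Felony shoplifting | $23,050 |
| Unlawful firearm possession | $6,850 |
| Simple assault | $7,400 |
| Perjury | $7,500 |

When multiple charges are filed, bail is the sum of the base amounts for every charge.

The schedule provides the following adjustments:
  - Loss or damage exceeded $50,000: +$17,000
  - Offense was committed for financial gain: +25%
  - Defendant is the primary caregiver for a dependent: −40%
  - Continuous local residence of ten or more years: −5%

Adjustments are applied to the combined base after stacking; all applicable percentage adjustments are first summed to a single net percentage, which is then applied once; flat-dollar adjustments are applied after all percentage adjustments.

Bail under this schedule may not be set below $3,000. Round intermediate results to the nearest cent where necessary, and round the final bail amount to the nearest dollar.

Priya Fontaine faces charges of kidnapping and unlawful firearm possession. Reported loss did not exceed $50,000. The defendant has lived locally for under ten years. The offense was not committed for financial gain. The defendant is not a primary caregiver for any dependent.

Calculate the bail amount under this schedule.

Base amounts from the schedule: kidnapping $231,000; unlawful firearm possession $6,850.
Stacking rule: sum of all bases. $231,000 + $6,850 = $237,850.
No adjustment factors apply to this defendant.
$237,850 is at or above the $3,000 minimum.

$237,850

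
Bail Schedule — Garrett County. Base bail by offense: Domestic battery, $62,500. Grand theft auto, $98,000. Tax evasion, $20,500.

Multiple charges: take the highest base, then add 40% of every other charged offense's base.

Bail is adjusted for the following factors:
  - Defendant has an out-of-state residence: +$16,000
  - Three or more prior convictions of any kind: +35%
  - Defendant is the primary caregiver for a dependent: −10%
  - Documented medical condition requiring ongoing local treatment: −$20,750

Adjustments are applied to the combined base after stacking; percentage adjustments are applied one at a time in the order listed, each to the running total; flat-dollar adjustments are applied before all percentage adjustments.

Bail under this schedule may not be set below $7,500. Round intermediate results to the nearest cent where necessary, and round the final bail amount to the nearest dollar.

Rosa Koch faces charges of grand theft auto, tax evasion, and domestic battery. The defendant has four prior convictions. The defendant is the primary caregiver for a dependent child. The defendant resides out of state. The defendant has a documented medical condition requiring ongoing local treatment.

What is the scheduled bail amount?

$153,637

Base amounts from the schedule: grand theft auto $98,000; tax evasion $20,500; domestic battery $62,500.
Stacking rule: highest base plus 40% of each additional charge. Highest is grand theft auto at $98,000. Additional: $20,500 × 40% = $8,200; $62,500 × 40% = $25,000. Combined base = $98,000 + $33,200 = $131,200.
Defendant has an out-of-state residence (+$16,000 flat): $131,200 + $16,000 = $147,200.
Documented medical condition requiring ongoing local treatment (−$20,750 flat): $147,200 − $20,750 = $126,450.
Three or more prior convictions of any kind (+35%): $126,450 × 1.35 = $170,707.50.
Defendant is the primary caregiver for a dependent (−10%): $170,707.50 × 0.9 = $153,636.75.
$153,636.75 is at or above the $7,500 minimum.
Rounded to the nearest dollar: $153,637.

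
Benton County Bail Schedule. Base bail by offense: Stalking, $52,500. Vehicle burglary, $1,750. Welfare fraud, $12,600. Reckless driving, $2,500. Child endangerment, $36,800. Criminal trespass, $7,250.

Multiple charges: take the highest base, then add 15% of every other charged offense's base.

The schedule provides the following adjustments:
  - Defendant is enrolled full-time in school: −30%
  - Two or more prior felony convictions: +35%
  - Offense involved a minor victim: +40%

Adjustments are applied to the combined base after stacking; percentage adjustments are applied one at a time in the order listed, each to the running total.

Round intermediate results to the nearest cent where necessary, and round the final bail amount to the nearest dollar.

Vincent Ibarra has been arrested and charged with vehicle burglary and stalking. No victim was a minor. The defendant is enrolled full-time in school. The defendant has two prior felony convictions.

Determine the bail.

$49,861

Base amounts from the schedule: vehicle burglary $1,750; stalking $52,500.
Stacking rule: highest base plus 15% of each additional charge. Highest is stalking at $52,500. Additional: $1,750 × 15% = $262.50. Combined base = $52,500 + $262.50 = $52,762.50.
Defendant is enrolled full-time in school (−30%): $52,762.50 × 0.7 = $36,933.75.
Two or more prior felony convictions (+35%): $36,933.75 × 1.35 = $49,860.56.
Rounded to the nearest dollar: $49,861.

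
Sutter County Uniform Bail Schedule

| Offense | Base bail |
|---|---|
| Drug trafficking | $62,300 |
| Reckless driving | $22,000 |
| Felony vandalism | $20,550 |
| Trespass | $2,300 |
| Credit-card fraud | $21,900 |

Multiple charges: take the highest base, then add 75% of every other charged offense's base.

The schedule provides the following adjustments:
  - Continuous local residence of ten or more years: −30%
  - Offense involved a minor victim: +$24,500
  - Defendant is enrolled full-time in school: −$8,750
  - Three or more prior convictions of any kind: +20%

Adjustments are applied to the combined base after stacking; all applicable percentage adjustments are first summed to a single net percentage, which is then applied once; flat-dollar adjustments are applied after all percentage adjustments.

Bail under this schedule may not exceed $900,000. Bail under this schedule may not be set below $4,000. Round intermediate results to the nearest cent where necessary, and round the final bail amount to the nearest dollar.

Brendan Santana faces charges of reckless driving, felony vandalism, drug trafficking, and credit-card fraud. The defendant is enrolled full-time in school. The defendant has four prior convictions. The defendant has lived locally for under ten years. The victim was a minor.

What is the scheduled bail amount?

Base amounts from the schedule: reckless driving $22,000; felony vandalism $20,550; drug trafficking $62,300; credit-card fraud $21,900.
Stacking rule: highest base plus 75% of each additional charge. Highest is drug trafficking at $62,300. Additional: $22,000 × 75% = $16,500; $20,550 × 75% = $15,412.50; $21,900 × 75% = $16,425. Combined base = $62,300 + $48,337.50 = $110,637.50.
Three or more prior convictions of any kind (+20%): $110,637.50 × 1.2 = $132,765.
Offense involved a minor victim (+$24,500 flat): $132,765 + $24,500 = $157,265.
Defendant is enrolled full-time in school (−$8,750 flat): $157,265 − $8,750 = $148,515.
$148,515 is within the $900,000 maximum.
$148,515 is at or above the $4,000 minimum.

$148,515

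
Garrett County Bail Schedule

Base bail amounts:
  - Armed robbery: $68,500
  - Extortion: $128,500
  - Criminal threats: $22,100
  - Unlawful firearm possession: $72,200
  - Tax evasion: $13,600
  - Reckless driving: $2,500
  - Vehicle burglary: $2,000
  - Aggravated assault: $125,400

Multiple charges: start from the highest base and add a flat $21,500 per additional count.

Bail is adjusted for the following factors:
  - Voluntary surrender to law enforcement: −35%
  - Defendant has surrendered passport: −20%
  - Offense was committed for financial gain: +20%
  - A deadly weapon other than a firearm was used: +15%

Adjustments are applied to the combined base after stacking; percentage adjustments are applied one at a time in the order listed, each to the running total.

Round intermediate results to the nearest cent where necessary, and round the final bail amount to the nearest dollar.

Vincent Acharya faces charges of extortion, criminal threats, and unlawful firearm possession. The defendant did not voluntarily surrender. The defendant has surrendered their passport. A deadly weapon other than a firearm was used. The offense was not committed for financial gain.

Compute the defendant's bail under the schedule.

Base amounts from the schedule: extortion $128,500; criminal threats $22,100; unlawful firearm possession $72,200.
Stacking rule: highest base plus $21,500 per additional charge. Highest is extortion at $128,500; 2 additional charges → +$43,000. Combined base = $171,500.
Defendant has surrendered passport (−20%): $171,500 × 0.8 = $137,200.
A deadly weapon other than a firearm was used (+15%): $137,200 × 1.15 = $157,780.

$157,780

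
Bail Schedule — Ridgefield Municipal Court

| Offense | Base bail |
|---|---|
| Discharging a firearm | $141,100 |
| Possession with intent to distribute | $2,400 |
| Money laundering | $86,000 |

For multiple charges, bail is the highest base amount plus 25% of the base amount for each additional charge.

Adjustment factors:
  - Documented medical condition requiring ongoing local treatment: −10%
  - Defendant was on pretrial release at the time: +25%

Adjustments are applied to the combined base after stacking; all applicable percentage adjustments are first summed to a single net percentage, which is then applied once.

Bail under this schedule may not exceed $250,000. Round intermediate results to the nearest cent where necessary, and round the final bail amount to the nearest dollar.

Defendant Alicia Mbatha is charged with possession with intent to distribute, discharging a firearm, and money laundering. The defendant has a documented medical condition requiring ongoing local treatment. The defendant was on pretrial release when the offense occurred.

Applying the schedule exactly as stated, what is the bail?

Base amounts from the schedule: possession with intent to distribute $2,400; discharging a firearm $141,100; money laundering $86,000.
Stacking rule: highest base plus 25% of each additional charge. Highest is discharging a firearm at $141,100. Additional: $2,400 × 25% = $600; $86,000 × 25% = $21,500. Combined base = $141,100 + $22,100 = $163,200.
Net percentage adjustment: −10% +25% = +15%. $163,200 × 1.15 = $187,680.
$187,680 is within the $250,000 maximum.

$187,680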